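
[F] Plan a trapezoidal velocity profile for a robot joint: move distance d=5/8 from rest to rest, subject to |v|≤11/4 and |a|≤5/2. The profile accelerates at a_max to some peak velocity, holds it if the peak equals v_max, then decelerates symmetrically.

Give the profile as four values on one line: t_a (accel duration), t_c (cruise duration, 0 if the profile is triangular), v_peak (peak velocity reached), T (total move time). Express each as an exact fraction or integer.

t_a=1/2 t_c=0 v_peak=5/4 T=1

vₘ²/aₘ = (11/4)²/(5/2) = 121/40
5/8 < 121/40 → triangular
v_peak = √(5/8·5/2) = √(25/16) = 5/4
t_a = (5/4)/(5/2) = 1/2; t_c = 0
T = 2·1/2 = 1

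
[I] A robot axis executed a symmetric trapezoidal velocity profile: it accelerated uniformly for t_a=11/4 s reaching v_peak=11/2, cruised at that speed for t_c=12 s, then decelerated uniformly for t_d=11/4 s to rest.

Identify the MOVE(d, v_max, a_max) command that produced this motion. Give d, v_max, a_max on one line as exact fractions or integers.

a_max = (11/2)/(11/4) = 2
d_a = ½·11/2·11/4 = 121/16; d_c = 11/2·12 = 66
d = 2·121/16 + 66 = 649/8
t_c = 12 > 0 → v_max = v_peak = 11/2

d=649/8 v_max=11/2 a_max=2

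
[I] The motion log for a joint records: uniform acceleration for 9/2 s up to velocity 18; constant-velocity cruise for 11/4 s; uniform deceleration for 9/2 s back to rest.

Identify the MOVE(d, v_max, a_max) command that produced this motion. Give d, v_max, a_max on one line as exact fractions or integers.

d=261/2 v_max=18 a_max=4

a_max = 18/(9/2) = 4
d_a = ½·18·9/2 = 81/2; d_c = 18·11/4 = 99/2
d = 2·81/2 + 99/2 = 261/2
t_c = 11/4 > 0 ⇒ limit active, v_max = 18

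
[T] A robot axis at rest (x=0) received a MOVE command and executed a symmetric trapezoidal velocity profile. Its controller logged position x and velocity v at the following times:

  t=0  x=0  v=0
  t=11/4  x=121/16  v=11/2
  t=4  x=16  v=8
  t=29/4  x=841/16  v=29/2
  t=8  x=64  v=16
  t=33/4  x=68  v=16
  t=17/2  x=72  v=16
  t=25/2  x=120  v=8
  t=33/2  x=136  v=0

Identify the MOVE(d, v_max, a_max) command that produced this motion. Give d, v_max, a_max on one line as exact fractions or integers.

d=136 v_max=16 a_max=2

final state: t=33/2, x=136, v=0 → d = 136
a_max = (11/2−0)/(11/4−0) = 2
max v = 16 over t∈[8,17/2] → v_max = 16
check: 16·(8+1/2) = 136 ✓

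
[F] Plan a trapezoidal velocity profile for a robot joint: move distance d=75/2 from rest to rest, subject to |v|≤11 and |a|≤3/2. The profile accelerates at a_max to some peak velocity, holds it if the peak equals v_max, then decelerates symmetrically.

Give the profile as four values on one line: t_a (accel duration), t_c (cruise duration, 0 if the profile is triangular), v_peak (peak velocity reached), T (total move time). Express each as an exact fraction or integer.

t_a=5 t_c=0 v_peak=15/2 T=10

(v_max)²/a_max = 11²/(3/2) = 242/3
75/2 < 242/3 so t_c = 0
v_peak = √(75/2·3/2) = √(225/4) = 15/2
t_a = (15/2)/(3/2) = 5; t_c = 0
T = 2·5 = 10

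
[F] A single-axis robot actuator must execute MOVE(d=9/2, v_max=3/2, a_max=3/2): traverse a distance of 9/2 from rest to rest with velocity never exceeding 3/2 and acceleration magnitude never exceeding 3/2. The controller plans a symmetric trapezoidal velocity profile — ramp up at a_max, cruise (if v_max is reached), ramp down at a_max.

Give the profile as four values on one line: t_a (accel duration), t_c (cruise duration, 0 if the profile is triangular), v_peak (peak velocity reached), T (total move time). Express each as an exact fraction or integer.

(v_max)²/a_max = (3/2)²/(3/2) = 3/2
9/2 ≥ 3/2 ⇒ cruise phase
t_a = (3/2)/(3/2) = 1; v_peak = 3/2
d_cruise = 9/2 − 3/2 = 3; t_c = 3/(3/2) = 2
T = 2·1 + 2 = 4

t_a=1 t_c=2 v_peak=3/2 T=4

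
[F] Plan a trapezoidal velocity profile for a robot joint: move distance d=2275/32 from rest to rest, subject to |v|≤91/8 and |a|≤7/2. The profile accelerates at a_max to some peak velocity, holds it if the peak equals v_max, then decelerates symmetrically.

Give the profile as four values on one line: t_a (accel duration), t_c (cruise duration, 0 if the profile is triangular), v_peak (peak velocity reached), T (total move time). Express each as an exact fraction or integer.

vₘ²/aₘ = (91/8)²/(7/2) = 1183/32
2275/32 ≥ 1183/32 so v_max reached
t_a = (91/8)/(7/2) = 13/4; v_peak = 91/8
d_cruise = 2275/32 − 1183/32 = 273/8; t_c = (273/8)/(91/8) = 3
T = 2·13/4 + 3 = 19/2

t_a=13/4 t_c=3 v_peak=91/8 T=19/2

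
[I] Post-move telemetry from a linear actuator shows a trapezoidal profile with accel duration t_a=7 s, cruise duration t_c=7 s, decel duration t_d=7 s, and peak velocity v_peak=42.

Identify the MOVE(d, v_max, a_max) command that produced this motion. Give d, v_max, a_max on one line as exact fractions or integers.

a_max = 42/7 = 6
d_a = ½·42·7 = 147; d_c = 42·7 = 294
d = 2·147 + 294 = 588
t_c = 7 > 0 so v_max = 42

d=588 v_max=42 a_max=6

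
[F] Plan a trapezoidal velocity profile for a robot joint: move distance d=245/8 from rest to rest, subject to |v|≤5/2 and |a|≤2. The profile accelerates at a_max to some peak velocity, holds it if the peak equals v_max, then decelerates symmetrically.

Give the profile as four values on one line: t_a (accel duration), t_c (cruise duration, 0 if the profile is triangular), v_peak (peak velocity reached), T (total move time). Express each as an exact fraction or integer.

t_a=5/4 t_c=11 v_peak=5/2 T=27/2

v_max²/a_max = (5/2)²/2 = 25/8
245/8 ≥ 25/8 → trapezoidal
t_a = (5/2)/2 = 5/4; v_peak = 5/2
d_cruise = 245/8 − 25/8 = 55/2; t_c = (55/2)/(5/2) = 11
T = 2·5/4 + 11 = 27/2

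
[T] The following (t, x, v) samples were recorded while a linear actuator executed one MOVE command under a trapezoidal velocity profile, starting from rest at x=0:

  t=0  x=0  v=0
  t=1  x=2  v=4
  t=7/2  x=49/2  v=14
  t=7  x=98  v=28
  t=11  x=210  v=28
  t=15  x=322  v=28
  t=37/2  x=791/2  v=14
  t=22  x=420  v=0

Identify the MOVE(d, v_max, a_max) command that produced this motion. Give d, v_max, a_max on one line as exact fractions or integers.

d=420 v_max=28 a_max=4

final state: t=22, x=420, v=0 → d = 420
a_max = (4−0)/(1−0) = 4
max v = 28 over t∈[7,15] → v_max = 28
check: 28·(7+8) = 420 ✓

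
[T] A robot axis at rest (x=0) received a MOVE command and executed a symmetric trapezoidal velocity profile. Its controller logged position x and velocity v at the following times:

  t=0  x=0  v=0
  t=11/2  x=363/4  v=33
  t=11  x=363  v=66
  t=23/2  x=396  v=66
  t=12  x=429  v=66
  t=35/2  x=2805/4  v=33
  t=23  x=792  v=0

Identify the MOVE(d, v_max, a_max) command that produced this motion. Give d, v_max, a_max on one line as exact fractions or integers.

d=792 v_max=66 a_max=6

final state: t=23, x=792, v=0 → d = 792
a_max = (33−0)/(11/2−0) = 6
max v = 66 over t∈[11,12] → v_max = 66
check: 66·(11+1) = 792 ✓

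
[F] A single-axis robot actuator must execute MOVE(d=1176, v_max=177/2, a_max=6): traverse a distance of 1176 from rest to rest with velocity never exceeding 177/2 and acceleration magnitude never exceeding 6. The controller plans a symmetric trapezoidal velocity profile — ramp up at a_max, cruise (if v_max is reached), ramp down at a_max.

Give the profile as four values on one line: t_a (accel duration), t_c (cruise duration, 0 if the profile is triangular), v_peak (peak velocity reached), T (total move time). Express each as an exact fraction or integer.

vₘ²/aₘ = (177/2)²/6 = 10443/8
1176 < 10443/8 so t_c = 0
v_peak = √(1176·6) = √7056 = 84
t_a = 84/6 = 14; t_c = 0
T = 2·14 = 28

t_a=14 t_c=0 v_peak=84 T=28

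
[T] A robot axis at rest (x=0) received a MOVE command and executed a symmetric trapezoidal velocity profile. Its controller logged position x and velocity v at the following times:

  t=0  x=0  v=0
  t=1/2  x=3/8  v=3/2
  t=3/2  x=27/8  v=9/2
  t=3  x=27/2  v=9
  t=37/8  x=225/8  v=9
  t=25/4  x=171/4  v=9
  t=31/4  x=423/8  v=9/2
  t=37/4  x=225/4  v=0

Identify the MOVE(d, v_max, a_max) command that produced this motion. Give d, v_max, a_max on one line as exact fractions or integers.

final state: t=37/4, x=225/4, v=0 → d = 225/4
a_max = (3/2−0)/(1/2−0) = 3
max v = 9 over t∈[3,25/4] → v_max = 9
check: 9·(3+13/4) = 225/4 ✓

d=225/4 v_max=9 a_max=3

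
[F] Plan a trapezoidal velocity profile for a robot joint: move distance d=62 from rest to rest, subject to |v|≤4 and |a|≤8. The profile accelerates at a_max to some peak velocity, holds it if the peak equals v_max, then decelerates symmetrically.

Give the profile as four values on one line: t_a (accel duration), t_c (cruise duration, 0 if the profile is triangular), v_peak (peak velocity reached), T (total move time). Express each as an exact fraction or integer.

(v_max)²/a_max = 4²/8 = 2
62 ≥ 2 → trapezoidal
t_a = 4/8 = 1/2; v_peak = 4
d_cruise = 62 − 2 = 60; t_c = 60/4 = 15
T = 2·1/2 + 15 = 16

t_a=1/2 t_c=15 v_peak=4 T=16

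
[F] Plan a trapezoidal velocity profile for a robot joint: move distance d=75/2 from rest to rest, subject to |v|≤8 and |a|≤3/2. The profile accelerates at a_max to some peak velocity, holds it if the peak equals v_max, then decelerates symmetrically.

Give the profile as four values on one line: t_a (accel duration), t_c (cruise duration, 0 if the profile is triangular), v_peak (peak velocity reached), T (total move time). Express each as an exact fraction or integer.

t_a=5 t_c=0 v_peak=15/2 T=10

v_max²/a_max = 8²/(3/2) = 128/3
75/2 < 128/3 → triangular
v_peak = √(75/2·3/2) = √(225/4) = 15/2
t_a = (15/2)/(3/2) = 5; t_c = 0
T = 2·5 = 10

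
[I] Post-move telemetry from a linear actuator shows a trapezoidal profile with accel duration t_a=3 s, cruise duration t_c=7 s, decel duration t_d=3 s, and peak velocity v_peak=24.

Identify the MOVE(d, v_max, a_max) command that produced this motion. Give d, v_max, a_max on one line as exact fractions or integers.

a_max = 24/3 = 8
d_a = ½·24·3 = 36; d_c = 24·7 = 168
d = 2·36 + 168 = 240
t_c = 7 > 0 → v_max = v_peak = 24

d=240 v_max=24 a_max=8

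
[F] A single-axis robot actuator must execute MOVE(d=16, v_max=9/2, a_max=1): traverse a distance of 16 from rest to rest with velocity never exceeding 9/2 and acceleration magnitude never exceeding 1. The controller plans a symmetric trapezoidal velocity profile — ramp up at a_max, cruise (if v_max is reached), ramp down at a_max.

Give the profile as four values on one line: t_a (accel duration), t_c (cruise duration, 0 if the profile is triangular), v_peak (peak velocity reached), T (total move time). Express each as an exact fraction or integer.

v_max²/a_max = (9/2)²/1 = 81/4
16 < 81/4 so t_c = 0
v_peak = √(16·1) = √16 = 4
t_a = 4/1 = 4; t_c = 0
T = 2·4 = 8

t_a=4 t_c=0 v_peak=4 T=8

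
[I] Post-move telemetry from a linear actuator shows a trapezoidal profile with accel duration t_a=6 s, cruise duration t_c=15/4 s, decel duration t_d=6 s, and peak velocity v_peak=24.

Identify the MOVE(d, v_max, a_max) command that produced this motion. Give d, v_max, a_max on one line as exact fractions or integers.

a_max = 24/6 = 4
d_a = ½·24·6 = 72; d_c = 24·15/4 = 90
d = 2·72 + 90 = 234
t_c = 15/4 > 0 so v_max = 24

d=234 v_max=24 a_max=4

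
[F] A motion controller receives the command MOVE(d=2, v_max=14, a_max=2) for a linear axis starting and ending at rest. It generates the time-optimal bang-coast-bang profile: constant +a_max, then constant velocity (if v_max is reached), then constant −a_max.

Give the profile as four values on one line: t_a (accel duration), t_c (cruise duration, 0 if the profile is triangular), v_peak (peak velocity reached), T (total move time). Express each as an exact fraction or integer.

v_max²/a_max = 14²/2 = 98
2 < 98 → triangular
v_peak = √(2·2) = √4 = 2
t_a = 2/2 = 1; t_c = 0
T = 2·1 = 2

t_a=1 t_c=0 v_peak=2 T=2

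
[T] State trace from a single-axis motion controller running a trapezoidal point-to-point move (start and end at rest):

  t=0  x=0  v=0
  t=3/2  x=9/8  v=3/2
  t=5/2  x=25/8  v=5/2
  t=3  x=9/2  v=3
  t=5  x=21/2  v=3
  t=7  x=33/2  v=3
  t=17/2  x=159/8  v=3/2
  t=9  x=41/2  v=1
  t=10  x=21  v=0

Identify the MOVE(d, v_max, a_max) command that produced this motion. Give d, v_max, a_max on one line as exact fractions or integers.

final state: t=10, x=21, v=0 → d = 21
a_max = (3/2−0)/(3/2−0) = 1
max v = 3 over t∈[3,7] → v_max = 3
check: 3·(3+4) = 21 ✓

d=21 v_max=3 a_max=1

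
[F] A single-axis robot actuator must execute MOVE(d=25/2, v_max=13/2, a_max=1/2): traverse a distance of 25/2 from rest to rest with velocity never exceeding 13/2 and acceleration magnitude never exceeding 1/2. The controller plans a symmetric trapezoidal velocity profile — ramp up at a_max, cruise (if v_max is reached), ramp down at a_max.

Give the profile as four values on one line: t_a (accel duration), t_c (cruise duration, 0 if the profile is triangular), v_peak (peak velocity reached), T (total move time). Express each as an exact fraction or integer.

t_a=5 t_c=0 v_peak=5/2 T=10

v_max²/a_max = (13/2)²/(1/2) = 169/2
25/2 < 169/2 so t_c = 0
v_peak = √(25/2·1/2) = √(25/4) = 5/2
t_a = (5/2)/(1/2) = 5; t_c = 0
T = 2·5 = 10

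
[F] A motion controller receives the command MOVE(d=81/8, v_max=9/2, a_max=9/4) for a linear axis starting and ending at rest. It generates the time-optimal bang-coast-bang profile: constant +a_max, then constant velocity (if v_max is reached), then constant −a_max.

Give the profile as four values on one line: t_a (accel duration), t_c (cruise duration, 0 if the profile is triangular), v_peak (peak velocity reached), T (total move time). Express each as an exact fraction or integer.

t_a=2 t_c=1/4 v_peak=9/2 T=17/4

v_max²/a_max = (9/2)²/(9/4) = 9
81/8 ≥ 9 ⇒ cruise phase
t_a = (9/2)/(9/4) = 2; v_peak = 9/2
d_cruise = 81/8 − 9 = 9/8; t_c = (9/8)/(9/2) = 1/4
T = 2·2 + 1/4 = 17/4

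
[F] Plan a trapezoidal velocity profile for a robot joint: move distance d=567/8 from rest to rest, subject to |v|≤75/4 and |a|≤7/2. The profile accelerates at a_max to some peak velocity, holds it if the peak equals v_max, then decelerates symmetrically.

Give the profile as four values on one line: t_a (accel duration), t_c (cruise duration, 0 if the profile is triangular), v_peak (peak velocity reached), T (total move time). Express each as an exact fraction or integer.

vₘ²/aₘ = (75/4)²/(7/2) = 5625/56
567/8 < 5625/56 so t_c = 0
v_peak = √(567/8·7/2) = √(3969/16) = 63/4
t_a = (63/4)/(7/2) = 9/2; t_c = 0
T = 2·9/2 = 9

t_a=9/2 t_c=0 v_peak=63/4 T=9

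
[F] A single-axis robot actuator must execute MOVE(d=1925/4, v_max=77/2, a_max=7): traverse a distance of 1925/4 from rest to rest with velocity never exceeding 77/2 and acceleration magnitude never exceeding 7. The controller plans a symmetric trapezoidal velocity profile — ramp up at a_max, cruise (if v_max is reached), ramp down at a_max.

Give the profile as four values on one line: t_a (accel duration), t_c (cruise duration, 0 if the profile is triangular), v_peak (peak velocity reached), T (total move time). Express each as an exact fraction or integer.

t_a=11/2 t_c=7 v_peak=77/2 T=18

(v_max)²/a_max = (77/2)²/7 = 847/4
1925/4 ≥ 847/4 so v_max reached
t_a = (77/2)/7 = 11/2; v_peak = 77/2
d_cruise = 1925/4 − 847/4 = 539/2; t_c = (539/2)/(77/2) = 7
T = 2·11/2 + 7 = 18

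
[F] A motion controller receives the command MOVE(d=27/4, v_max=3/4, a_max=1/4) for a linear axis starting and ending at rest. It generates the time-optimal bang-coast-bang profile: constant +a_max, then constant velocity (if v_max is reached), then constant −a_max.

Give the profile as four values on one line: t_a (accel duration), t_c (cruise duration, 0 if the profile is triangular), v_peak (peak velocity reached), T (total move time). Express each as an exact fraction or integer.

v_max²/a_max = (3/4)²/(1/4) = 9/4
27/4 ≥ 9/4 ⇒ cruise phase
t_a = (3/4)/(1/4) = 3; v_peak = 3/4
d_cruise = 27/4 − 9/4 = 9/2; t_c = (9/2)/(3/4) = 6
T = 2·3 + 6 = 12

t_a=3 t_c=6 v_peak=3/4 T=12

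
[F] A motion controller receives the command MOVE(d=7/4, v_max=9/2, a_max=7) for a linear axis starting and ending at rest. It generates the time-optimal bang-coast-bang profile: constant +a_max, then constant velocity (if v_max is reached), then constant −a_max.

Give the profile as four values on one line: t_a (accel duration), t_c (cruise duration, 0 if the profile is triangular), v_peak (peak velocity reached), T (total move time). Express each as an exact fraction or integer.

t_a=1/2 t_c=0 v_peak=7/2 T=1

v_max²/a_max = (9/2)²/7 = 81/28
7/4 < 81/28 so t_c = 0
v_peak = √(7/4·7) = √(49/4) = 7/2
t_a = (7/2)/7 = 1/2; t_c = 0
T = 2·1/2 = 1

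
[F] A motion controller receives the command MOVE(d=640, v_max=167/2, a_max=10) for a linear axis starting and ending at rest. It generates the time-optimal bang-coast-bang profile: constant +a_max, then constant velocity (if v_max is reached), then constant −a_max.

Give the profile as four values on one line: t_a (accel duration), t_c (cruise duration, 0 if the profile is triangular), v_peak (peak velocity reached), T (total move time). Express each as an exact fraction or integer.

t_a=8 t_c=0 v_peak=80 T=16

vₘ²/aₘ = (167/2)²/10 = 27889/40
640 < 27889/40 → triangular
v_peak = √(640·10) = √6400 = 80
t_a = 80/10 = 8; t_c = 0
T = 2·8 = 16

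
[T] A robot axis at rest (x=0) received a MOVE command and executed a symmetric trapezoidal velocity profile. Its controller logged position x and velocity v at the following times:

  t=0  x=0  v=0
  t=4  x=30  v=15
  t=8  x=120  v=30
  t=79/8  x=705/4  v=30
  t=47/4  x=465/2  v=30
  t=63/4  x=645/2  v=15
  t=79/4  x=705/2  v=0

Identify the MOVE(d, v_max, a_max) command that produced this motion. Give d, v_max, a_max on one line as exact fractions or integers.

d=705/2 v_max=30 a_max=15/4

final state: t=79/4, x=705/2, v=0 → d = 705/2
a_max = (15−0)/(4−0) = 15/4
max v = 30 over t∈[8,47/4] → v_max = 30
check: 30·(8+15/4) = 705/2 ✓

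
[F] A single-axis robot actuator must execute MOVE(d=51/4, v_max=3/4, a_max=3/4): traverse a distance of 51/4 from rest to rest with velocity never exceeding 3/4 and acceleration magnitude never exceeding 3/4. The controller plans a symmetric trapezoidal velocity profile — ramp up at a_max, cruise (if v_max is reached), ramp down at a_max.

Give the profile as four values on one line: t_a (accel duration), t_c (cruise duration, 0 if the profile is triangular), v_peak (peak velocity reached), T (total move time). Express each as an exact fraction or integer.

vₘ²/aₘ = (3/4)²/(3/4) = 3/4
51/4 ≥ 3/4 → trapezoidal
t_a = (3/4)/(3/4) = 1; v_peak = 3/4
d_cruise = 51/4 − 3/4 = 12; t_c = 12/(3/4) = 16
T = 2·1 + 16 = 18

t_a=1 t_c=16 v_peak=3/4 T=18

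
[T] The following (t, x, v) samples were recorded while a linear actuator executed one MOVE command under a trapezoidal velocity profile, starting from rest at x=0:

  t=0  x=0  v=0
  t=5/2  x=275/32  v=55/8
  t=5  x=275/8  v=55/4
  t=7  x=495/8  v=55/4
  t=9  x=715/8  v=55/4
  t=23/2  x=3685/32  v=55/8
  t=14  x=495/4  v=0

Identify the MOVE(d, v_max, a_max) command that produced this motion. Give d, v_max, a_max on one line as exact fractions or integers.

final state: t=14, x=495/4, v=0 → d = 495/4
a_max = (55/8−0)/(5/2−0) = 11/4
max v = 55/4 over t∈[5,9] → v_max = 55/4
check: 55/4·(5+4) = 495/4 ✓

d=495/4 v_max=55/4 a_max=11/4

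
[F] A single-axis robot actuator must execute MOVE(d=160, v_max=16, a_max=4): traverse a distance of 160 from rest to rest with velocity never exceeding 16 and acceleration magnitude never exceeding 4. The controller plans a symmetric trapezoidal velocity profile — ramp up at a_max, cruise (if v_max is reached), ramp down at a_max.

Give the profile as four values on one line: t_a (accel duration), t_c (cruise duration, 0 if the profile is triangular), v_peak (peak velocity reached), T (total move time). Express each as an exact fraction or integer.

t_a=4 t_c=6 v_peak=16 T=14

vₘ²/aₘ = 16²/4 = 64
160 ≥ 64 so v_max reached
t_a = 16/4 = 4; v_peak = 16
d_cruise = 160 − 64 = 96; t_c = 96/16 = 6
T = 2·4 + 6 = 14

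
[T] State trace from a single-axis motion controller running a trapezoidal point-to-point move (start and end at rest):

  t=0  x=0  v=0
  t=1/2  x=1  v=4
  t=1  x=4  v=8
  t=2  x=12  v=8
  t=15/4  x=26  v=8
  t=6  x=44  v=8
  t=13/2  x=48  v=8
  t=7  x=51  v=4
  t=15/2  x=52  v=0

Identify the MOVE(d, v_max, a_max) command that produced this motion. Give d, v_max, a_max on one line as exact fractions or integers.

final state: t=15/2, x=52, v=0 → d = 52
a_max = (4−0)/(1/2−0) = 8
max v = 8 over t∈[1,13/2] → v_max = 8
check: 8·(1+11/2) = 52 ✓

d=52 v_max=8 a_max=8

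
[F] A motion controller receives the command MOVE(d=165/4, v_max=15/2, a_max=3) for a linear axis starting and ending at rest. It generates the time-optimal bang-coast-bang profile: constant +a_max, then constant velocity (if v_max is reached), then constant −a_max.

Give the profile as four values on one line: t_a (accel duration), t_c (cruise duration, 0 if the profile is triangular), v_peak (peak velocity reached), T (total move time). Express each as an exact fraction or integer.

vₘ²/aₘ = (15/2)²/3 = 75/4
165/4 ≥ 75/4 ⇒ cruise phase
t_a = (15/2)/3 = 5/2; v_peak = 15/2
d_cruise = 165/4 − 75/4 = 45/2; t_c = (45/2)/(15/2) = 3
T = 2·5/2 + 3 = 8

t_a=5/2 t_c=3 v_peak=15/2 T=8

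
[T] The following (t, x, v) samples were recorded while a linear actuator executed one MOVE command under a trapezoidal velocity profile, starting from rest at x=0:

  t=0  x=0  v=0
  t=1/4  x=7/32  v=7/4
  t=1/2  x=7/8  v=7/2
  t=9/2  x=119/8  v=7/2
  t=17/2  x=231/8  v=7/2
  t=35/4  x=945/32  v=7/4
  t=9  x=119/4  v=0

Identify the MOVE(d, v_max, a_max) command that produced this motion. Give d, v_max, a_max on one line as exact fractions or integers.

final state: t=9, x=119/4, v=0 → d = 119/4
a_max = (7/4−0)/(1/4−0) = 7
max v = 7/2 over t∈[1/2,17/2] → v_max = 7/2
check: 7/2·(1/2+8) = 119/4 ✓

d=119/4 v_max=7/2 a_max=7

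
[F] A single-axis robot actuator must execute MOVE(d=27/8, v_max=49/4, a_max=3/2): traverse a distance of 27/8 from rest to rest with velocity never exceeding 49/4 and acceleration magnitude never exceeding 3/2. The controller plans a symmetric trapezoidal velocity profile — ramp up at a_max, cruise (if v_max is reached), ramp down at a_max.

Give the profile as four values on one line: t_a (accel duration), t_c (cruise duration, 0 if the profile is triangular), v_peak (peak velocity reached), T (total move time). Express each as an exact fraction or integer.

t_a=3/2 t_c=0 v_peak=9/4 T=3

v_max²/a_max = (49/4)²/(3/2) = 2401/24
27/8 < 2401/24 → triangular
v_peak = √(27/8·3/2) = √(81/16) = 9/4
t_a = (9/4)/(3/2) = 3/2; t_c = 0
T = 2·3/2 = 3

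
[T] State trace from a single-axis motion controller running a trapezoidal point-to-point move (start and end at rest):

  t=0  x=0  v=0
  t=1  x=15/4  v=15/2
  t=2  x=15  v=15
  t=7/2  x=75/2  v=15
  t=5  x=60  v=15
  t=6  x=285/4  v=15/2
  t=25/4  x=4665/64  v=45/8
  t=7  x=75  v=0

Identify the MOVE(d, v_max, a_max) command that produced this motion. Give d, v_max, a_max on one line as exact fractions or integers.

final state: t=7, x=75, v=0 → d = 75
a_max = (15/2−0)/(1−0) = 15/2
max v = 15 over t∈[2,5] → v_max = 15
check: 15·(2+3) = 75 ✓

d=75 v_max=15 a_max=15/2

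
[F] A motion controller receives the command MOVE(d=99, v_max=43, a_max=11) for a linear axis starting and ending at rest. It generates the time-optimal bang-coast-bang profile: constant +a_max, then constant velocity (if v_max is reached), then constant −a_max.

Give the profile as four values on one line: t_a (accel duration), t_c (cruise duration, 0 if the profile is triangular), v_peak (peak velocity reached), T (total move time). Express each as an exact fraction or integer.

t_a=3 t_c=0 v_peak=33 T=6

(v_max)²/a_max = 43²/11 = 1849/11
99 < 1849/11 ⇒ no cruise
v_peak = √(99·11) = √1089 = 33
t_a = 33/11 = 3; t_c = 0
T = 2·3 = 6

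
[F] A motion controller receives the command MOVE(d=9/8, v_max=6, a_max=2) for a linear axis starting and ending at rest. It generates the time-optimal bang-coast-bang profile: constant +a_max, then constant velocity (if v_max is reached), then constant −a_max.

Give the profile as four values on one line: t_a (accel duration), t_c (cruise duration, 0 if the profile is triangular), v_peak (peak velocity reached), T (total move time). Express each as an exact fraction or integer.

t_a=3/4 t_c=0 v_peak=3/2 T=3/2

vₘ²/aₘ = 6²/2 = 18
9/8 < 18 → triangular
v_peak = √(9/8·2) = √(9/4) = 3/2
t_a = (3/2)/2 = 3/4; t_c = 0
T = 2·3/4 = 3/2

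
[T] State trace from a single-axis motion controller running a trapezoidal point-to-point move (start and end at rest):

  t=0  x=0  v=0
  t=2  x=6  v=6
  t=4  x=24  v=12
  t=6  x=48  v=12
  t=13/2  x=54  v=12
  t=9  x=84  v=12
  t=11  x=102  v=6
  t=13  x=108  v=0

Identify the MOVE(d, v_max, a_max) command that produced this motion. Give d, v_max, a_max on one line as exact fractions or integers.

d=108 v_max=12 a_max=3

final state: t=13, x=108, v=0 → d = 108
a_max = (6−0)/(2−0) = 3
max v = 12 over t∈[4,9] → v_max = 12
check: 12·(4+5) = 108 ✓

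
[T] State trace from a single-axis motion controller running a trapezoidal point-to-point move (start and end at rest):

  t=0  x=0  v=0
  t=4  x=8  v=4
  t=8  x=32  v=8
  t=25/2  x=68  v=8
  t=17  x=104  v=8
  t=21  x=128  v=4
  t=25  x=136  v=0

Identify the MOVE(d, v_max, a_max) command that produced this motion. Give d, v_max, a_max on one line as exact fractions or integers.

final state: t=25, x=136, v=0 → d = 136
a_max = (4−0)/(4−0) = 1
max v = 8 over t∈[8,17] → v_max = 8
check: 8·(8+9) = 136 ✓

d=136 v_max=8 a_max=1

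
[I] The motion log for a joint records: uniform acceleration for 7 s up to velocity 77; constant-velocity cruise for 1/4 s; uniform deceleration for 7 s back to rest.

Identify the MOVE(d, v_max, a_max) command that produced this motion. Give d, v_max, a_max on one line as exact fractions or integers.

a_max = 77/7 = 11
d_a = ½·77·7 = 539/2; d_c = 77·1/4 = 77/4
d = 2·539/2 + 77/4 = 2233/4
t_c = 1/4 > 0 so v_max = 77

d=2233/4 v_max=77 a_max=11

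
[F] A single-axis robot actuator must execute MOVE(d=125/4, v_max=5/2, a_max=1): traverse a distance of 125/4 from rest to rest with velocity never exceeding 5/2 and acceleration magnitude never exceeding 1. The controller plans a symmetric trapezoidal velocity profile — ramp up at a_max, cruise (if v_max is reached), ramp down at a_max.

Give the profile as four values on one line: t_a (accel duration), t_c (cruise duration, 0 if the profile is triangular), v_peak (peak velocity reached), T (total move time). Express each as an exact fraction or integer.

t_a=5/2 t_c=10 v_peak=5/2 T=15

v_max²/a_max = (5/2)²/1 = 25/4
125/4 ≥ 25/4 so v_max reached
t_a = (5/2)/1 = 5/2; v_peak = 5/2
d_cruise = 125/4 − 25/4 = 25; t_c = 25/(5/2) = 10
T = 2·5/2 + 10 = 15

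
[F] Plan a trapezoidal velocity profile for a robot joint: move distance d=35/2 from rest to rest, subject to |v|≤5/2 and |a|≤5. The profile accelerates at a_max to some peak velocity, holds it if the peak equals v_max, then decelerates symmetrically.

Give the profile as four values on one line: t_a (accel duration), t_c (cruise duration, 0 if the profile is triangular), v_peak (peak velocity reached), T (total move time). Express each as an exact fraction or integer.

vₘ²/aₘ = (5/2)²/5 = 5/4
35/2 ≥ 5/4 so v_max reached
t_a = (5/2)/5 = 1/2; v_peak = 5/2
d_cruise = 35/2 − 5/4 = 65/4; t_c = (65/4)/(5/2) = 13/2
T = 2·1/2 + 13/2 = 15/2

t_a=1/2 t_c=13/2 v_peak=5/2 T=15/2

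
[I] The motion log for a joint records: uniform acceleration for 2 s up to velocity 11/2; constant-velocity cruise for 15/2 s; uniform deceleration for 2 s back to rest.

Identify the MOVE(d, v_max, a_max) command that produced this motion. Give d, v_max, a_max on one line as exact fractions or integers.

d=209/4 v_max=11/2 a_max=11/4

a_max = (11/2)/2 = 11/4
d_a = ½·11/2·2 = 11/2; d_c = 11/2·15/2 = 165/4
d = 2·11/2 + 165/4 = 209/4
t_c = 15/2 > 0 ⇒ limit active, v_max = 11/2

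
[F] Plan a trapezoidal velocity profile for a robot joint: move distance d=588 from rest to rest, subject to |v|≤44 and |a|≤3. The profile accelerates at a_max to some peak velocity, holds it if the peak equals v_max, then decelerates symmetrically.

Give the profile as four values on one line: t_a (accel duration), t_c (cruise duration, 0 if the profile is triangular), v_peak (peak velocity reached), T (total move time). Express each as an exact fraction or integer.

v_max²/a_max = 44²/3 = 1936/3
588 < 1936/3 → triangular
v_peak = √(588·3) = √1764 = 42
t_a = 42/3 = 14; t_c = 0
T = 2·14 = 28

t_a=14 t_c=0 v_peak=42 T=28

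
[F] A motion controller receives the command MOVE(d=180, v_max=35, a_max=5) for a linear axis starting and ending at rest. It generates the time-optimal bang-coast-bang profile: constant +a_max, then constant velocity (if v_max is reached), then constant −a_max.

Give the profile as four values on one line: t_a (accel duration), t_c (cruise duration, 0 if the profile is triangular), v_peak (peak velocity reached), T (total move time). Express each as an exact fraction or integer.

t_a=6 t_c=0 v_peak=30 T=12

(v_max)²/a_max = 35²/5 = 245
180 < 245 → triangular
v_peak = √(180·5) = √900 = 30
t_a = 30/5 = 6; t_c = 0
T = 2·6 = 12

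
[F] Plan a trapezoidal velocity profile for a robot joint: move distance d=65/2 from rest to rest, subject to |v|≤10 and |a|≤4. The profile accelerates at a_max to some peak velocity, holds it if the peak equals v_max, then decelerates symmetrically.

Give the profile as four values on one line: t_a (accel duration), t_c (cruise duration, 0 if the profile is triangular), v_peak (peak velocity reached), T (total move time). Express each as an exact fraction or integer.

t_a=5/2 t_c=3/4 v_peak=10 T=23/4

(v_max)²/a_max = 10²/4 = 25
65/2 ≥ 25 ⇒ cruise phase
t_a = 10/4 = 5/2; v_peak = 10
d_cruise = 65/2 − 25 = 15/2; t_c = (15/2)/10 = 3/4
T = 2·5/2 + 3/4 = 23/4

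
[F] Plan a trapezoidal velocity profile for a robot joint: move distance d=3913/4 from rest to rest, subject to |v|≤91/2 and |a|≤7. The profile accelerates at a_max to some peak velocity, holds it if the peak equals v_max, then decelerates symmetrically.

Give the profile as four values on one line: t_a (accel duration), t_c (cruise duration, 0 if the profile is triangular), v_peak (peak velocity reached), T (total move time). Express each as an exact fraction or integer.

t_a=13/2 t_c=15 v_peak=91/2 T=28

vₘ²/aₘ = (91/2)²/7 = 1183/4
3913/4 ≥ 1183/4 ⇒ cruise phase
t_a = (91/2)/7 = 13/2; v_peak = 91/2
d_cruise = 3913/4 − 1183/4 = 1365/2; t_c = (1365/2)/(91/2) = 15
T = 2·13/2 + 15 = 28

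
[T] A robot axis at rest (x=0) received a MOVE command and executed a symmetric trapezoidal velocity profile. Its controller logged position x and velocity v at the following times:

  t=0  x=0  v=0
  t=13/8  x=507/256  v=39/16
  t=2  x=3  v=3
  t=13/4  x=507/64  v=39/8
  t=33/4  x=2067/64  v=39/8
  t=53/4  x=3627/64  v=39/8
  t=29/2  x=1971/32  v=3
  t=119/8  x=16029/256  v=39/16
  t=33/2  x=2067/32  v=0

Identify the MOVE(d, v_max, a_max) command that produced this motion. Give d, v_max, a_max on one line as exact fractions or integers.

final state: t=33/2, x=2067/32, v=0 → d = 2067/32
a_max = (39/16−0)/(13/8−0) = 3/2
max v = 39/8 over t∈[13/4,53/4] → v_max = 39/8
check: 39/8·(13/4+10) = 2067/32 ✓

d=2067/32 v_max=39/8 a_max=3/2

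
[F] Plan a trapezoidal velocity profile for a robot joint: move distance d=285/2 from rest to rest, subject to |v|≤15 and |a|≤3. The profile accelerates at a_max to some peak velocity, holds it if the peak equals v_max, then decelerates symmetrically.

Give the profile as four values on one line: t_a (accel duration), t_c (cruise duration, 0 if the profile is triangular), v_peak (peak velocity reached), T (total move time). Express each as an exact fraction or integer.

v_max²/a_max = 15²/3 = 75
285/2 ≥ 75 so v_max reached
t_a = 15/3 = 5; v_peak = 15
d_cruise = 285/2 − 75 = 135/2; t_c = (135/2)/15 = 9/2
T = 2·5 + 9/2 = 29/2

t_a=5 t_c=9/2 v_peak=15 T=29/2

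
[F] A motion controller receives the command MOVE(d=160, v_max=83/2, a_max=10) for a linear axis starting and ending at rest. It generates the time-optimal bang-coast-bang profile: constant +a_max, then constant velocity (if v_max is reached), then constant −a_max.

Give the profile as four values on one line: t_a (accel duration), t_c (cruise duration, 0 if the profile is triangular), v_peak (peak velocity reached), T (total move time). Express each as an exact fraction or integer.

t_a=4 t_c=0 v_peak=40 T=8

(v_max)²/a_max = (83/2)²/10 = 6889/40
160 < 6889/40 so t_c = 0
v_peak = √(160·10) = √1600 = 40
t_a = 40/10 = 4; t_c = 0
T = 2·4 = 8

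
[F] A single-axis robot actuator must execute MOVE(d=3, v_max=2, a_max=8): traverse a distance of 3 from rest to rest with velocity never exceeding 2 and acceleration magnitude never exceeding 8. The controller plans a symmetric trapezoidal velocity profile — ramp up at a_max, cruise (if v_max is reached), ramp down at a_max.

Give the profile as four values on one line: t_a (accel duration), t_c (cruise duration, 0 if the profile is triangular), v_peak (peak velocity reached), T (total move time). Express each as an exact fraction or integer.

t_a=1/4 t_c=5/4 v_peak=2 T=7/4

v_max²/a_max = 2²/8 = 1/2
3 ≥ 1/2 so v_max reached
t_a = 2/8 = 1/4; v_peak = 2
d_cruise = 3 − 1/2 = 5/2; t_c = (5/2)/2 = 5/4
T = 2·1/4 + 5/4 = 7/4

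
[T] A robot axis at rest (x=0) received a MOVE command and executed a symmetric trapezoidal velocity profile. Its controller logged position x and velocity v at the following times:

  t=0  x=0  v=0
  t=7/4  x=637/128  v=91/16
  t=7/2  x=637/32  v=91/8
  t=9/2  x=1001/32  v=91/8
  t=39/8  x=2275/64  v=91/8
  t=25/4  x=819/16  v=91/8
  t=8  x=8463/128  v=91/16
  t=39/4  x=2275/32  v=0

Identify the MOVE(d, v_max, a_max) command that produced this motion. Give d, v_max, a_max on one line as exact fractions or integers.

final state: t=39/4, x=2275/32, v=0 → d = 2275/32
a_max = (91/16−0)/(7/4−0) = 13/4
max v = 91/8 over t∈[7/2,25/4] → v_max = 91/8
check: 91/8·(7/2+11/4) = 2275/32 ✓

d=2275/32 v_max=91/8 a_max=13/4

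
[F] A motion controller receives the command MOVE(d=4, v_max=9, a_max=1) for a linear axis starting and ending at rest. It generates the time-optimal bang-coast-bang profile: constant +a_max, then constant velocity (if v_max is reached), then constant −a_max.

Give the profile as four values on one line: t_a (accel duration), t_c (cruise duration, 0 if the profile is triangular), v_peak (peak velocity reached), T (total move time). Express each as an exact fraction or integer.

t_a=2 t_c=0 v_peak=2 T=4

vₘ²/aₘ = 9²/1 = 81
4 < 81 → triangular
v_peak = √(4·1) = √4 = 2
t_a = 2/1 = 2; t_c = 0
T = 2·2 = 4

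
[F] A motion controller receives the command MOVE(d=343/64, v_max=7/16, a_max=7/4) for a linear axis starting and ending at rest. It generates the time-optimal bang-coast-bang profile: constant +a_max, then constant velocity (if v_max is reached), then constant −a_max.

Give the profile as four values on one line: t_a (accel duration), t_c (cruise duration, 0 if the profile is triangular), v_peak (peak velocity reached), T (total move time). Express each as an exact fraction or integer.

t_a=1/4 t_c=12 v_peak=7/16 T=25/2

v_max²/a_max = (7/16)²/(7/4) = 7/64
343/64 ≥ 7/64 → trapezoidal
t_a = (7/16)/(7/4) = 1/4; v_peak = 7/16
d_cruise = 343/64 − 7/64 = 21/4; t_c = (21/4)/(7/16) = 12
T = 2·1/4 + 12 = 25/2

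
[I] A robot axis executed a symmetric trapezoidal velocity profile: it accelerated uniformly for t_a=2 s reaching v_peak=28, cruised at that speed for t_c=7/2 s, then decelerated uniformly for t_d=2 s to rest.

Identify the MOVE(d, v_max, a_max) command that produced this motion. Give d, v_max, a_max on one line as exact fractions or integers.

a_max = 28/2 = 14
d_a = ½·28·2 = 28; d_c = 28·7/2 = 98
d = 2·28 + 98 = 154
t_c = 7/2 > 0 so v_max = 28

d=154 v_max=28 a_max=14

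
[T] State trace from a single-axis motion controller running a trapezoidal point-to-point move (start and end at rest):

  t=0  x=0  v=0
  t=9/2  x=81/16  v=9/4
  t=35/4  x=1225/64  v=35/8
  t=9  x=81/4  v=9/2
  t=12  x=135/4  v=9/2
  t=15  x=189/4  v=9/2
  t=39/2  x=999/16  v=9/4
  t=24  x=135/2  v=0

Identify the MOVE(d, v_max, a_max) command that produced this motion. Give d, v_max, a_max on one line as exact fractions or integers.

d=135/2 v_max=9/2 a_max=1/2

final state: t=24, x=135/2, v=0 → d = 135/2
a_max = (9/4−0)/(9/2−0) = 1/2
max v = 9/2 over t∈[9,15] → v_max = 9/2
check: 9/2·(9+6) = 135/2 ✓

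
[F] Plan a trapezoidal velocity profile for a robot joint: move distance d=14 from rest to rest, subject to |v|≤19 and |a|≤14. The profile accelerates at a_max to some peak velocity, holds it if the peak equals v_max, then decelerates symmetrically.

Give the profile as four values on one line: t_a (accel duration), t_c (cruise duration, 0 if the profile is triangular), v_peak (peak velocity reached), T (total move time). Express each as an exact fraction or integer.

vₘ²/aₘ = 19²/14 = 361/14
14 < 361/14 → triangular
v_peak = √(14·14) = √196 = 14
t_a = 14/14 = 1; t_c = 0
T = 2·1 = 2

t_a=1 t_c=0 v_peak=14 T=2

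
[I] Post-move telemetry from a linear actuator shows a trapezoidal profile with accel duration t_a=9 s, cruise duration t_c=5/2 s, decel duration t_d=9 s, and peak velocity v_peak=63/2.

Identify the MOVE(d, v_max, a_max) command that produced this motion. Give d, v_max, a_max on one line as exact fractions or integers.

a_max = (63/2)/9 = 7/2
d_a = ½·63/2·9 = 567/4; d_c = 63/2·5/2 = 315/4
d = 2·567/4 + 315/4 = 1449/4
t_c = 5/2 > 0 ⇒ limit active, v_max = 63/2

d=1449/4 v_max=63/2 a_max=7/2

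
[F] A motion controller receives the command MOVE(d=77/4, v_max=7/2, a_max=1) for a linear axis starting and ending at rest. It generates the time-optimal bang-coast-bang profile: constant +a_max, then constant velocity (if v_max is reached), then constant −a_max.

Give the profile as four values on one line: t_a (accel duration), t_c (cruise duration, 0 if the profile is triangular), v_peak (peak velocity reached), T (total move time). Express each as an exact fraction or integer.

t_a=7/2 t_c=2 v_peak=7/2 T=9

v_max²/a_max = (7/2)²/1 = 49/4
77/4 ≥ 49/4 ⇒ cruise phase
t_a = (7/2)/1 = 7/2; v_peak = 7/2
d_cruise = 77/4 − 49/4 = 7; t_c = 7/(7/2) = 2
T = 2·7/2 + 2 = 9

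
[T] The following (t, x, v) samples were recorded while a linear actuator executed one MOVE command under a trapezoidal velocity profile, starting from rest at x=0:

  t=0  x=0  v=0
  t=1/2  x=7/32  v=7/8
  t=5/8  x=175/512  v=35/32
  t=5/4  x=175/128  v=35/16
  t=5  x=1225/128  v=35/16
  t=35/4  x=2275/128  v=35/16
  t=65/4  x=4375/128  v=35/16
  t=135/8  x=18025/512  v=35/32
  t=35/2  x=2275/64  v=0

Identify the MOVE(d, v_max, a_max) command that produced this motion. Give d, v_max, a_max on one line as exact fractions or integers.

final state: t=35/2, x=2275/64, v=0 → d = 2275/64
a_max = (7/8−0)/(1/2−0) = 7/4
max v = 35/16 over t∈[5/4,65/4] → v_max = 35/16
check: 35/16·(5/4+15) = 2275/64 ✓

d=2275/64 v_max=35/16 a_max=7/4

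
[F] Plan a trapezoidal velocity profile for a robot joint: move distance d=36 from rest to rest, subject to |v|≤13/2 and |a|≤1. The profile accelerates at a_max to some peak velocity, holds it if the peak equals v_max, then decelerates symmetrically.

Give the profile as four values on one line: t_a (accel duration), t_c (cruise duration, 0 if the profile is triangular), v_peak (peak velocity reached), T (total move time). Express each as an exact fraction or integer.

t_a=6 t_c=0 v_peak=6 T=12

v_max²/a_max = (13/2)²/1 = 169/4
36 < 169/4 ⇒ no cruise
v_peak = √(36·1) = √36 = 6
t_a = 6/1 = 6; t_c = 0
T = 2·6 = 12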